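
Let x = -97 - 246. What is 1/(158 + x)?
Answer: -1/185 ≈ -0.0054054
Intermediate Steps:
x = -343
1/(158 + x) = 1/(158 - 343) = 1/(-185) = -1/185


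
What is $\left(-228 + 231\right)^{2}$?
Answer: $9$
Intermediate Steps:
$\left(-228 + 231\right)^{2} = 3^{2} = 9$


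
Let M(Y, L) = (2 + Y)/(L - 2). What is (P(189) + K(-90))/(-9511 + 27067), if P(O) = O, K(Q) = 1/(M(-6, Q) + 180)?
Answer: 17788/1652259 ≈ 0.010766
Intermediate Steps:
M(Y, L) = (2 + Y)/(-2 + L)
K(Q) = 1/(180 - 4/(-2 + Q)) (K(Q) = 1/((2 - 6)/(-2 + Q) + 180) = 1/(-4/(-2 + Q) + 180) = 1/(180 - 4/(-2 + Q)))
(P(189) + K(-90))/(-9511 + 27067) = (189 + (-2 - 90)/(4*(-91 + 45*(-90))))/(-9511 + 27067) = (189 + (¼)*(-92)/(-91 - 4050))/17556 = (189 + (¼)*(-92)/(-4141))*(1/17556) = (189 + (¼)*(-1/4141)*(-92))*(1/17556) = (189 + 23/4141)*(1/17556) = (782672/4141)*(1/17556) = 17788/1652259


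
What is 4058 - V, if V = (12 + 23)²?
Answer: 2833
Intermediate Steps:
V = 1225 (V = 35² = 1225)
4058 - V = 4058 - 1*1225 = 4058 - 1225 = 2833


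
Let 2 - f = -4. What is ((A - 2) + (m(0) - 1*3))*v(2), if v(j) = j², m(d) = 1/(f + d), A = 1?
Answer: -46/3 ≈ -15.333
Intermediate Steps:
f = 6 (f = 2 - 1*(-4) = 2 + 4 = 6)
m(d) = 1/(6 + d)
((A - 2) + (m(0) - 1*3))*v(2) = ((1 - 2) + (1/(6 + 0) - 1*3))*2² = (-1 + (1/6 - 3))*4 = (-1 + (⅙ - 3))*4 = (-1 - 17/6)*4 = -23/6*4 = -46/3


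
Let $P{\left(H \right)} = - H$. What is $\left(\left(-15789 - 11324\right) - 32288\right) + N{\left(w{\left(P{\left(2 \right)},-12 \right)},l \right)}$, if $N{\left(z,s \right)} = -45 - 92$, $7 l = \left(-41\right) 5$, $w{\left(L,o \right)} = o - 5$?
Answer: $-59538$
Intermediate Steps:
$w{\left(L,o \right)} = -5 + o$ ($w{\left(L,o \right)} = o - 5 = -5 + o$)
$l = - \frac{205}{7}$ ($l = \frac{\left(-41\right) 5}{7} = \frac{1}{7} \left(-205\right) = - \frac{205}{7} \approx -29.286$)
$N{\left(z,s \right)} = -137$
$\left(\left(-15789 - 11324\right) - 32288\right) + N{\left(w{\left(P{\left(2 \right)},-12 \right)},l \right)} = \left(\left(-15789 - 11324\right) - 32288\right) - 137 = \left(-27113 - 32288\right) - 137 = -59401 - 137 = -59538$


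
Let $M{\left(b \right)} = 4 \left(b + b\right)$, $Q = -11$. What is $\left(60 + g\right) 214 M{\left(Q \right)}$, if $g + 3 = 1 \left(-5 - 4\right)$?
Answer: $-903936$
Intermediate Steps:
$M{\left(b \right)} = 8 b$ ($M{\left(b \right)} = 4 \cdot 2 b = 8 b$)
$g = -12$ ($g = -3 + 1 \left(-5 - 4\right) = -3 + 1 \left(-9\right) = -3 - 9 = -12$)
$\left(60 + g\right) 214 M{\left(Q \right)} = \left(60 - 12\right) 214 \cdot 8 \left(-11\right) = 48 \cdot 214 \left(-88\right) = 10272 \left(-88\right) = -903936$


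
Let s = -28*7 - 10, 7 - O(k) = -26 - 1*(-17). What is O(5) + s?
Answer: -190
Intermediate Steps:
O(k) = 16 (O(k) = 7 - (-26 - 1*(-17)) = 7 - (-26 + 17) = 7 - 1*(-9) = 7 + 9 = 16)
s = -206 (s = -196 - 10 = -206)
O(5) + s = 16 - 206 = -190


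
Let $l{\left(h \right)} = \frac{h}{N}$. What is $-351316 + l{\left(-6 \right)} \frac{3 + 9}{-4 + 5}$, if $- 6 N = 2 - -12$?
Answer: $- \frac{2458996}{7} \approx -3.5129 \cdot 10^{5}$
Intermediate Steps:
$N = - \frac{7}{3}$ ($N = - \frac{2 - -12}{6} = - \frac{2 + 12}{6} = \left(- \frac{1}{6}\right) 14 = - \frac{7}{3} \approx -2.3333$)
$l{\left(h \right)} = - \frac{3 h}{7}$ ($l{\left(h \right)} = \frac{h}{- \frac{7}{3}} = h \left(- \frac{3}{7}\right) = - \frac{3 h}{7}$)
$-351316 + l{\left(-6 \right)} \frac{3 + 9}{-4 + 5} = -351316 + \left(- \frac{3}{7}\right) \left(-6\right) \frac{3 + 9}{-4 + 5} = -351316 + \frac{18 \cdot \frac{12}{1}}{7} = -351316 + \frac{18 \cdot 12 \cdot 1}{7} = -351316 + \frac{18}{7} \cdot 12 = -351316 + \frac{216}{7} = - \frac{2458996}{7}$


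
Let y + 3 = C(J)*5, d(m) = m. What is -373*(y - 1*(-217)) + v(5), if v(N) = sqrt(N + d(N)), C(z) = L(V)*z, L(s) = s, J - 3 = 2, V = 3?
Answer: -107797 + sqrt(10) ≈ -1.0779e+5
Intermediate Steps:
J = 5 (J = 3 + 2 = 5)
C(z) = 3*z
v(N) = sqrt(2)*sqrt(N) (v(N) = sqrt(N + N) = sqrt(2*N) = sqrt(2)*sqrt(N))
y = 72 (y = -3 + (3*5)*5 = -3 + 15*5 = -3 + 75 = 72)
-373*(y - 1*(-217)) + v(5) = -373*(72 - 1*(-217)) + sqrt(2)*sqrt(5) = -373*(72 + 217) + sqrt(10) = -373*289 + sqrt(10) = -107797 + sqrt(10)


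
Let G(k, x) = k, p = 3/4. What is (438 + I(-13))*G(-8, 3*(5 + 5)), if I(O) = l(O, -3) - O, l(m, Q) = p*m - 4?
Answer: -3498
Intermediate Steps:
p = 3/4 (p = 3*(1/4) = 3/4 ≈ 0.75000)
l(m, Q) = -4 + 3*m/4 (l(m, Q) = 3*m/4 - 4 = -4 + 3*m/4)
I(O) = -4 - O/4 (I(O) = (-4 + 3*O/4) - O = -4 - O/4)
(438 + I(-13))*G(-8, 3*(5 + 5)) = (438 + (-4 - 1/4*(-13)))*(-8) = (438 + (-4 + 13/4))*(-8) = (438 - 3/4)*(-8) = (1749/4)*(-8) = -3498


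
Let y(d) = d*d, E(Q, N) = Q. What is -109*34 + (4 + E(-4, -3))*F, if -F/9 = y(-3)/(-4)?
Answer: -3706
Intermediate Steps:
y(d) = d²
F = 81/4 (F = -9*(-3)²/(-4) = -81*(-1)/4 = -9*(-9/4) = 81/4 ≈ 20.250)
-109*34 + (4 + E(-4, -3))*F = -109*34 + (4 - 4)*(81/4) = -3706 + 0*(81/4) = -3706 + 0 = -3706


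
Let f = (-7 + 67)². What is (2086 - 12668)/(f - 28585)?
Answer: 10582/24985 ≈ 0.42353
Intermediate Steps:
f = 3600 (f = 60² = 3600)
(2086 - 12668)/(f - 28585) = (2086 - 12668)/(3600 - 28585) = -10582/(-24985) = -10582*(-1/24985) = 10582/24985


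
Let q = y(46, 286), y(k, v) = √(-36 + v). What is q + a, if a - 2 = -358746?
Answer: -358744 + 5*√10 ≈ -3.5873e+5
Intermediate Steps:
a = -358744 (a = 2 - 358746 = -358744)
q = 5*√10 (q = √(-36 + 286) = √250 = 5*√10 ≈ 15.811)
q + a = 5*√10 - 358744 = -358744 + 5*√10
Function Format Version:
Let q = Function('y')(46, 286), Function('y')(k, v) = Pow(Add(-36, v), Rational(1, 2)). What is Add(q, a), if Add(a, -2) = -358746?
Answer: Add(-358744, Mul(5, Pow(10, Rational(1, 2)))) ≈ -3.5873e+5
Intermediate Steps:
a = -358744 (a = Add(2, -358746) = -358744)
q = Mul(5, Pow(10, Rational(1, 2))) (q = Pow(Add(-36, 286), Rational(1, 2)) = Pow(250, Rational(1, 2)) = Mul(5, Pow(10, Rational(1, 2))) ≈ 15.811)
Add(q, a) = Add(Mul(5, Pow(10, Rational(1, 2))), -358744) = Add(-358744, Mul(5, Pow(10, Rational(1, 2))))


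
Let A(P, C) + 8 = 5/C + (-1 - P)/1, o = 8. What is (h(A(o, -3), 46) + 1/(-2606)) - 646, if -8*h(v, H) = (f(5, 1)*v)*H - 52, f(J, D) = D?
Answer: -2080241/3909 ≈ -532.17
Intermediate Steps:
A(P, C) = -9 - P + 5/C (A(P, C) = -8 + (5/C + (-1 - P)/1) = -8 + (5/C + (-1 - P)*1) = -8 + (5/C + (-1 - P)) = -8 + (-1 - P + 5/C) = -9 - P + 5/C)
h(v, H) = 13/2 - H*v/8 (h(v, H) = -((1*v)*H - 52)/8 = -(v*H - 52)/8 = -(H*v - 52)/8 = -(-52 + H*v)/8 = 13/2 - H*v/8)
(h(A(o, -3), 46) + 1/(-2606)) - 646 = ((13/2 - 1/8*46*(-9 - 1*8 + 5/(-3))) + 1/(-2606)) - 646 = ((13/2 - 1/8*46*(-9 - 8 + 5*(-1/3))) - 1/2606) - 646 = ((13/2 - 1/8*46*(-9 - 8 - 5/3)) - 1/2606) - 646 = ((13/2 - 1/8*46*(-56/3)) - 1/2606) - 646 = ((13/2 + 322/3) - 1/2606) - 646 = (683/6 - 1/2606) - 646 = 444973/3909 - 646 = -2080241/3909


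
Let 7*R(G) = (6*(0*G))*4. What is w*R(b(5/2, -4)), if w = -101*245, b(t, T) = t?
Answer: 0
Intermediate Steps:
w = -24745
R(G) = 0 (R(G) = ((6*(0*G))*4)/7 = ((6*0)*4)/7 = (0*4)/7 = (⅐)*0 = 0)
w*R(b(5/2, -4)) = -24745*0 = 0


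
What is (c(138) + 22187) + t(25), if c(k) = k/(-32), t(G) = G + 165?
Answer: 357963/16 ≈ 22373.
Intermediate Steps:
t(G) = 165 + G
c(k) = -k/32 (c(k) = k*(-1/32) = -k/32)
(c(138) + 22187) + t(25) = (-1/32*138 + 22187) + (165 + 25) = (-69/16 + 22187) + 190 = 354923/16 + 190 = 357963/16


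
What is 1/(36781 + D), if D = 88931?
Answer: 1/125712 ≈ 7.9547e-6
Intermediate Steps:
1/(36781 + D) = 1/(36781 + 88931) = 1/125712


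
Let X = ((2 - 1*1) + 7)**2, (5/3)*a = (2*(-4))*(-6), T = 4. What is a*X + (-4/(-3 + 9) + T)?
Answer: 27698/15 ≈ 1846.5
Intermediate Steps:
a = 144/5 (a = 3*((2*(-4))*(-6))/5 = 3*(-8*(-6))/5 = (3/5)*48 = 144/5 ≈ 28.800)
X = 64 (X = ((2 - 1) + 7)**2 = (1 + 7)**2 = 8**2 = 64)
a*X + (-4/(-3 + 9) + T) = (144/5)*64 + (-4/(-3 + 9) + 4) = 9216/5 + (-4/6 + 4) = 9216/5 + ((1/6)*(-4) + 4) = 9216/5 + (-2/3 + 4) = 9216/5 + 10/3 = 27698/15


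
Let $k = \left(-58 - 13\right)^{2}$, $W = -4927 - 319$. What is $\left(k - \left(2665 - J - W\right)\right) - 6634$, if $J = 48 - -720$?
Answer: $-8736$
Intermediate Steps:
$J = 768$ ($J = 48 + 720 = 768$)
$W = -5246$ ($W = -4927 - 319 = -5246$)
$k = 5041$ ($k = \left(-71\right)^{2} = 5041$)
$\left(k - \left(2665 - J - W\right)\right) - 6634 = \left(5041 + \left(\left(768 - 5246\right) - 2665\right)\right) - 6634 = \left(5041 - 7143\right) - 6634 = -2102 - 6634 = -8736$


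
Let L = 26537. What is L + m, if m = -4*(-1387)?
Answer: 32085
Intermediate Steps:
m = 5548
L + m = 26537 + 5548 = 32085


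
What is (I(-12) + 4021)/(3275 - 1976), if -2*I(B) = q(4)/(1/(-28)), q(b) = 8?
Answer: 4133/1299 ≈ 3.1817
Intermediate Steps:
I(B) = 112 (I(B) = -4/(1/(-28)) = -4/(-1/28) = -4*(-28) = -½*(-224) = 112)
(I(-12) + 4021)/(3275 - 1976) = (112 + 4021)/(3275 - 1976) = 4133/1299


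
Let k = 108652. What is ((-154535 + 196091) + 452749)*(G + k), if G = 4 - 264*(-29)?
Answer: 57493603160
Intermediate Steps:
G = 7660 (G = 4 + 7656 = 7660)
((-154535 + 196091) + 452749)*(G + k) = ((-154535 + 196091) + 452749)*(7660 + 108652) = (41556 + 452749)*116312 = 494305*116312 = 57493603160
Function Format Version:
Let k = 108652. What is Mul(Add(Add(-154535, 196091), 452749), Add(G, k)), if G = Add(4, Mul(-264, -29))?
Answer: 57493603160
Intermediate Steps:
G = 7660 (G = Add(4, 7656) = 7660)
Mul(Add(Add(-154535, 196091), 452749), Add(G, k)) = Mul(Add(Add(-154535, 196091), 452749), Add(7660, 108652)) = Mul(Add(41556, 452749), 116312) = Mul(494305, 116312) = 57493603160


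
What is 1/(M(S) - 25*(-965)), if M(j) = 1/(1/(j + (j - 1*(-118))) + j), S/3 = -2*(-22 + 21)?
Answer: 781/18841755 ≈ 4.1450e-5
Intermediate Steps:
S = 6 (S = 3*(-2*(-22 + 21)) = 3*(-2*(-1)) = 3*2 = 6)
M(j) = 1/(j + 1/(118 + 2*j)) (M(j) = 1/(1/(j + (j + 118)) + j) = 1/(1/(j + (118 + j)) + j) = 1/(1/(118 + 2*j) + j) = 1/(j + 1/(118 + 2*j)))
1/(M(S) - 25*(-965)) = 1/(2*(59 + 6)/(1 + 2*6² + 118*6) - 25*(-965)) = 1/(2*65/(1 + 2*36 + 708) + 24125) = 1/(2*65/(1 + 72 + 708) + 24125) = 1/(2*65/781 + 24125) = 1/(2*(1/781)*65 + 24125) = 1/(130/781 + 24125) = 1/(18841755/781) = 781/18841755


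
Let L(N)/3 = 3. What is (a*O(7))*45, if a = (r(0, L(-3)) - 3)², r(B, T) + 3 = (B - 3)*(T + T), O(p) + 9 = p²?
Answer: 6480000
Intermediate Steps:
O(p) = -9 + p²
L(N) = 9 (L(N) = 3*3 = 9)
r(B, T) = -3 + 2*T*(-3 + B) (r(B, T) = -3 + (B - 3)*(T + T) = -3 + (-3 + B)*(2*T) = -3 + 2*T*(-3 + B))
a = 3600 (a = ((-3 - 6*9 + 2*0*9) - 3)² = ((-3 - 54 + 0) - 3)² = (-57 - 3)² = (-60)² = 3600)
(a*O(7))*45 = (3600*(-9 + 7²))*45 = (3600*(-9 + 49))*45 = (3600*40)*45 = 144000*45 = 6480000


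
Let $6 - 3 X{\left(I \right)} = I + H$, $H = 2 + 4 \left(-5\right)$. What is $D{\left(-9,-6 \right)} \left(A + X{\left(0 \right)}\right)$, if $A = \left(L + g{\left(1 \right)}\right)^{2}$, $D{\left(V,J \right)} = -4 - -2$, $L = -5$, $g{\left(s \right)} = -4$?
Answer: $-178$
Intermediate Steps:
$D{\left(V,J \right)} = -2$ ($D{\left(V,J \right)} = -4 + 2 = -2$)
$A = 81$ ($A = \left(-5 - 4\right)^{2} = \left(-9\right)^{2} = 81$)
$H = -18$ ($H = 2 - 20 = -18$)
$X{\left(I \right)} = 8 - \frac{I}{3}$ ($X{\left(I \right)} = 2 - \frac{I - 18}{3} = 2 - \frac{-18 + I}{3} = 2 - \left(-6 + \frac{I}{3}\right) = 8 - \frac{I}{3}$)
$D{\left(-9,-6 \right)} \left(A + X{\left(0 \right)}\right) = - 2 \left(81 + \left(8 - 0\right)\right) = - 2 \left(81 + \left(8 + 0\right)\right) = - 2 \left(81 + 8\right) = \left(-2\right) 89 = -178$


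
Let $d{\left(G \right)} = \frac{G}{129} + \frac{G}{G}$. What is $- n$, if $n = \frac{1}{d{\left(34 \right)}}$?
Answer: $- \frac{129}{163} \approx -0.79141$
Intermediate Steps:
$d{\left(G \right)} = 1 + \frac{G}{129}$ ($d{\left(G \right)} = G \frac{1}{129} + 1 = \frac{G}{129} + 1 = 1 + \frac{G}{129}$)
$n = \frac{129}{163}$ ($n = \frac{1}{1 + \frac{1}{129} \cdot 34} = \frac{1}{1 + \frac{34}{129}} = \frac{1}{\frac{163}{129}} = \frac{129}{163} \approx 0.79141$)
$- n = \left(-1\right) \frac{129}{163} = - \frac{129}{163}$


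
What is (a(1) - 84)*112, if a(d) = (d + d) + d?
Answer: -9072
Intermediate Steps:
a(d) = 3*d (a(d) = 2*d + d = 3*d)
(a(1) - 84)*112 = (3*1 - 84)*112 = (3 - 84)*112 = -81*112 = -9072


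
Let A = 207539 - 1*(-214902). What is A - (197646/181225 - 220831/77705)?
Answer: 1189775252569834/2816417725 ≈ 4.2244e+5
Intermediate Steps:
A = 422441 (A = 207539 + 214902 = 422441)
A - (197646/181225 - 220831/77705) = 422441 - (197646/181225 - 220831/77705) = 422441 - 1*(-4932403109/2816417725) = 422441 + 4932403109/2816417725 = 1189775252569834/2816417725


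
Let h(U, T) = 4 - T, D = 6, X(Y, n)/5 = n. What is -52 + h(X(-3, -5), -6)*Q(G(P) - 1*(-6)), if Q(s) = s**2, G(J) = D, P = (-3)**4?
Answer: 1388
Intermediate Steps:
X(Y, n) = 5*n
P = 81
G(J) = 6
-52 + h(X(-3, -5), -6)*Q(G(P) - 1*(-6)) = -52 + (4 - 1*(-6))*(6 - 1*(-6))**2 = -52 + (4 + 6)*(6 + 6)**2 = -52 + 10*12**2 = -52 + 10*144 = -52 + 1440 = 1388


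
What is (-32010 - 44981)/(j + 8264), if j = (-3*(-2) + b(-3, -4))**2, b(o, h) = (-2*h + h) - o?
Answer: -76991/8433 ≈ -9.1297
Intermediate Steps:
b(o, h) = -h - o
j = 169 (j = (-3*(-2) + (-1*(-4) - 1*(-3)))**2 = (6 + (4 + 3))**2 = (6 + 7)**2 = 13**2 = 169)
(-32010 - 44981)/(j + 8264) = (-32010 - 44981)/(169 + 8264) = -76991/8433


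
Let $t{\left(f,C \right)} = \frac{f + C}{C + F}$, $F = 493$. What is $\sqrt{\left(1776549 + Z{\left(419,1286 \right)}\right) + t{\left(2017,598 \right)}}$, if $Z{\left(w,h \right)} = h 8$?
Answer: $\frac{\sqrt{2126840984162}}{1091} \approx 1336.7$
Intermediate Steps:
$Z{\left(w,h \right)} = 8 h$
$t{\left(f,C \right)} = \frac{C + f}{493 + C}$ ($t{\left(f,C \right)} = \frac{f + C}{C + 493} = \frac{C + f}{493 + C}$)
$\sqrt{\left(1776549 + Z{\left(419,1286 \right)}\right) + t{\left(2017,598 \right)}} = \sqrt{\left(1776549 + 8 \cdot 1286\right) + \frac{598 + 2017}{493 + 598}} = \sqrt{\left(1776549 + 10288\right) + \frac{1}{1091} \cdot 2615} = \sqrt{1786837 + \frac{1}{1091} \cdot 2615} = \sqrt{1786837 + \frac{2615}{1091}} = \sqrt{\frac{1949441782}{1091}} = \frac{\sqrt{2126840984162}}{1091}$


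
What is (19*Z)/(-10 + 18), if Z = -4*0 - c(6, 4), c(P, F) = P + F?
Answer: -95/4 ≈ -23.750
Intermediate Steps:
c(P, F) = F + P
Z = -10 (Z = -4*0 - (4 + 6) = 0 - 1*10 = 0 - 10 = -10)
(19*Z)/(-10 + 18) = (19*(-10))/(-10 + 18) = -190/8 = -190*1/8 = -95/4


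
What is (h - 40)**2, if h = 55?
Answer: 225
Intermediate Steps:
(h - 40)**2 = (55 - 40)**2 = 15**2 = 225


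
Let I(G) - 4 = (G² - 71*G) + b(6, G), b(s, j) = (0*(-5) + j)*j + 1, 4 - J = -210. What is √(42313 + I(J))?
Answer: 2*√29679 ≈ 344.55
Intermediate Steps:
J = 214 (J = 4 - 1*(-210) = 4 + 210 = 214)
b(s, j) = 1 + j² (b(s, j) = (0 + j)*j + 1 = j*j + 1 = j² + 1 = 1 + j²)
I(G) = 5 - 71*G + 2*G² (I(G) = 4 + ((G² - 71*G) + (1 + G²)) = 4 + (1 - 71*G + 2*G²) = 5 - 71*G + 2*G²)
√(42313 + I(J)) = √(42313 + (5 - 71*214 + 2*214²)) = √(42313 + (5 - 15194 + 2*45796)) = √(42313 + (5 - 15194 + 91592)) = √(42313 + 76403) = √118716 = 2*√29679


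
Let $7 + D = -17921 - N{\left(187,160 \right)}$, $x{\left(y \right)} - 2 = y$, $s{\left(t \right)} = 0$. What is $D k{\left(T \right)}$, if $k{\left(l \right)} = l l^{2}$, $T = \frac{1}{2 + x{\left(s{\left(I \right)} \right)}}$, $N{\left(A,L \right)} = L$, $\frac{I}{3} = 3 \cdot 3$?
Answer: $- \frac{2261}{8} \approx -282.63$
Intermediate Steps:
$I = 27$ ($I = 3 \cdot 3 \cdot 3 = 3 \cdot 9 = 27$)
$x{\left(y \right)} = 2 + y$
$T = \frac{1}{4}$ ($T = \frac{1}{2 + \left(2 + 0\right)} = \frac{1}{2 + 2} = \frac{1}{4} \approx 0.25$)
$k{\left(l \right)} = l^{3}$
$D = -18088$ ($D = -7 - 18081 = -18088$)
$D k{\left(T \right)} = - \frac{18088}{64} = \left(-18088\right) \frac{1}{64} = - \frac{2261}{8}$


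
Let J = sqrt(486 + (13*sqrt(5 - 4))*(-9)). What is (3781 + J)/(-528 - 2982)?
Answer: -3781/3510 - sqrt(41)/1170 ≈ -1.0827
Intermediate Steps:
J = 3*sqrt(41) (J = sqrt(486 + (13*sqrt(1))*(-9)) = sqrt(486 + (13*1)*(-9)) = sqrt(486 + 13*(-9)) = sqrt(486 - 117) = sqrt(369) = 3*sqrt(41) ≈ 19.209)
(3781 + J)/(-528 - 2982) = (3781 + 3*sqrt(41))/(-528 - 2982) = (3781 + 3*sqrt(41))/(-3510) = (3781 + 3*sqrt(41))*(-1/3510) = -3781/3510 - sqrt(41)/1170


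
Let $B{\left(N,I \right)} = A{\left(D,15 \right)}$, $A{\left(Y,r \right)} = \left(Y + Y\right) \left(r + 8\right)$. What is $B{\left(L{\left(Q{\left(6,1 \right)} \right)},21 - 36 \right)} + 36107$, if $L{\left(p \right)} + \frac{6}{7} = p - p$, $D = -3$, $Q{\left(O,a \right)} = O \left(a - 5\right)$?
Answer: $35969$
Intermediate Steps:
$Q{\left(O,a \right)} = O \left(-5 + a\right)$
$L{\left(p \right)} = - \frac{6}{7}$ ($L{\left(p \right)} = - \frac{6}{7} + \left(p - p\right) = - \frac{6}{7} + 0 = - \frac{6}{7}$)
$A{\left(Y,r \right)} = 2 Y \left(8 + r\right)$
$B{\left(N,I \right)} = -138$ ($B{\left(N,I \right)} = 2 \left(-3\right) \left(8 + 15\right) = 2 \left(-3\right) 23 = -138$)
$B{\left(L{\left(Q{\left(6,1 \right)} \right)},21 - 36 \right)} + 36107 = -138 + 36107 = 35969$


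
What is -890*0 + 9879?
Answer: 9879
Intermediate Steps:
-890*0 + 9879 = 0 + 9879 = 9879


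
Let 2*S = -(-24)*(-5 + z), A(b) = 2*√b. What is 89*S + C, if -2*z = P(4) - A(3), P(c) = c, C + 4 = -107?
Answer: -7587 + 1068*√3 ≈ -5737.2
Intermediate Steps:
C = -111 (C = -4 - 107 = -111)
z = -2 + √3 (z = -(4 - 2*√3)/2 = -2 + √3 ≈ -0.26795)
S = -84 + 12*√3 (S = (-(-24)*(-5 + (-2 + √3)))/2 = (-(-24)*(-7 + √3))/2 = (-8*(21 - 3*√3))/2 = (-168 + 24*√3)/2 = -84 + 12*√3 ≈ -63.215)
89*S + C = 89*(-84 + 12*√3) - 111 = (-7476 + 1068*√3) - 111 = -7587 + 1068*√3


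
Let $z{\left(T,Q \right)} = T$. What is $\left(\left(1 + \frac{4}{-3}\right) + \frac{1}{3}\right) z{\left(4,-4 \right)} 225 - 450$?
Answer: $-450$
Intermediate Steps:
$\left(\left(1 + \frac{4}{-3}\right) + \frac{1}{3}\right) z{\left(4,-4 \right)} 225 - 450 = \left(\left(1 + \frac{4}{-3}\right) + \frac{1}{3}\right) 4 \cdot 225 - 450 = \left(\left(1 + 4 \left(- \frac{1}{3}\right)\right) + \frac{1}{3}\right) 4 \cdot 225 - 450 = \left(\left(1 - \frac{4}{3}\right) + \frac{1}{3}\right) 4 \cdot 225 - 450 = \left(- \frac{1}{3} + \frac{1}{3}\right) 4 \cdot 225 - 450 = 0 \cdot 4 \cdot 225 - 450 = 0 \cdot 225 - 450 = 0 - 450 = -450$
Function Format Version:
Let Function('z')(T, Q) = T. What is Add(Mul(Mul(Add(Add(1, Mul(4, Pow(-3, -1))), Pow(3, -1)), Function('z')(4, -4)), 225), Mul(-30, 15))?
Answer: -450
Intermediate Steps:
Add(Mul(Mul(Add(Add(1, Mul(4, Pow(-3, -1))), Pow(3, -1)), Function('z')(4, -4)), 225), Mul(-30, 15)) = Add(Mul(Mul(Add(Add(1, Mul(4, Pow(-3, -1))), Pow(3, -1)), 4), 225), Mul(-30, 15)) = Add(Mul(Mul(Add(Add(1, Mul(4, Rational(-1, 3))), Rational(1, 3)), 4), 225), -450) = Add(Mul(Mul(Add(Add(1, Rational(-4, 3)), Rational(1, 3)), 4), 225), -450) = Add(Mul(Mul(Add(Rational(-1, 3), Rational(1, 3)), 4), 225), -450) = Add(Mul(Mul(0, 4), 225), -450) = Add(Mul(0, 225), -450) = Add(0, -450) = -450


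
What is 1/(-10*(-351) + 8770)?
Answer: 1/12280 ≈ 8.1433e-5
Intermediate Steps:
1/(-10*(-351) + 8770) = 1/(3510 + 8770) = 1/12280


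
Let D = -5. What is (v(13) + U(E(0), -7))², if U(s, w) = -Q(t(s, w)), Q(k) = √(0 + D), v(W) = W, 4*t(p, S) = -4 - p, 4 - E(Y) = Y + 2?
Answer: (13 - I*√5)² ≈ 164.0 - 58.138*I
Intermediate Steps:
E(Y) = 2 - Y (E(Y) = 4 - (Y + 2) = 4 - (2 + Y) = 4 + (-2 - Y) = 2 - Y)
t(p, S) = -1 - p/4 (t(p, S) = (-4 - p)/4 = -1 - p/4)
Q(k) = I*√5 (Q(k) = √(0 - 5) = √(-5) = I*√5)
U(s, w) = -I*√5
(v(13) + U(E(0), -7))² = (13 - I*√5)²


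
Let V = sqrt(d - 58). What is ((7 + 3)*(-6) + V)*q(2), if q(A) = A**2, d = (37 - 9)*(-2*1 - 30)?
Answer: -240 + 12*I*sqrt(106) ≈ -240.0 + 123.55*I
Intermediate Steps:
d = -896 (d = 28*(-2 - 30) = 28*(-32) = -896)
V = 3*I*sqrt(106) (V = sqrt(-896 - 58) = sqrt(-954) = 3*I*sqrt(106) ≈ 30.887*I)
((7 + 3)*(-6) + V)*q(2) = ((7 + 3)*(-6) + 3*I*sqrt(106))*2**2 = (10*(-6) + 3*I*sqrt(106))*4 = (-60 + 3*I*sqrt(106))*4 = -240 + 12*I*sqrt(106)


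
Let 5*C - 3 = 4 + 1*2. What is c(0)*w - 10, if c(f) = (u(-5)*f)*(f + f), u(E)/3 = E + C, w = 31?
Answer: -10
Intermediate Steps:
C = 9/5 (C = 3/5 + (4 + 1*2)/5 = 3/5 + (4 + 2)/5 = 3/5 + (1/5)*6 = 3/5 + 6/5 = 9/5 ≈ 1.8000)
u(E) = 27/5 + 3*E (u(E) = 3*(E + 9/5) = 3*(9/5 + E) = 27/5 + 3*E)
c(f) = -96*f**2/5 (c(f) = ((27/5 + 3*(-5))*f)*(f + f) = ((27/5 - 15)*f)*(2*f) = (-48*f/5)*(2*f) = -96*f**2/5)
c(0)*w - 10 = -96/5*0**2*31 - 10 = -96/5*0*31 - 10 = 0*31 - 10 = 0 - 10 = -10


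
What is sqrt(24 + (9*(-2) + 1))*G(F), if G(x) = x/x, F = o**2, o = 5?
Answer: sqrt(7) ≈ 2.6458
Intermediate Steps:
F = 25 (F = 5**2 = 25)
G(x) = 1
sqrt(24 + (9*(-2) + 1))*G(F) = sqrt(24 + (9*(-2) + 1))*1 = sqrt(24 + (-18 + 1))*1 = sqrt(24 - 17)*1 = sqrt(7)*1 = sqrt(7)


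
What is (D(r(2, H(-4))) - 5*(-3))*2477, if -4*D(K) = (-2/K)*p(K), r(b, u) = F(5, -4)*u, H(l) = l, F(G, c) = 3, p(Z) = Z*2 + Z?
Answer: 81741/2 ≈ 40871.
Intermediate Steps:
p(Z) = 3*Z (p(Z) = 2*Z + Z = 3*Z)
r(b, u) = 3*u
D(K) = 3/2 (D(K) = -(-2/K)*3*K/4 = -¼*(-6) = 3/2)
(D(r(2, H(-4))) - 5*(-3))*2477 = (3/2 - 5*(-3))*2477 = (3/2 + 15)*2477 = (33/2)*2477 = 81741/2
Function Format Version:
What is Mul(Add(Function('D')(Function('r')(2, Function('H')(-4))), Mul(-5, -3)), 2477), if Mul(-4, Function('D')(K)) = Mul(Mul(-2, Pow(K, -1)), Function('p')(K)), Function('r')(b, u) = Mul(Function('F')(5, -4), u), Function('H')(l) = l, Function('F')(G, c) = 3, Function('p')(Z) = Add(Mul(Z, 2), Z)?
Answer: Rational(81741, 2) ≈ 40871.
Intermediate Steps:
Function('p')(Z) = Mul(3, Z) (Function('p')(Z) = Add(Mul(2, Z), Z) = Mul(3, Z))
Function('r')(b, u) = Mul(3, u)
Function('D')(K) = Rational(3, 2) (Function('D')(K) = Mul(Rational(-1, 4), Mul(Mul(-2, Pow(K, -1)), Mul(3, K))) = Mul(Rational(-1, 4), -6) = Rational(3, 2))
Mul(Add(Function('D')(Function('r')(2, Function('H')(-4))), Mul(-5, -3)), 2477) = Mul(Add(Rational(3, 2), Mul(-5, -3)), 2477) = Mul(Add(Rational(3, 2), 15), 2477) = Mul(Rational(33, 2), 2477) = Rational(81741, 2)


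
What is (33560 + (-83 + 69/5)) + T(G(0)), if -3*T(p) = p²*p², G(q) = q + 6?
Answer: 165294/5 ≈ 33059.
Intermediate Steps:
G(q) = 6 + q
T(p) = -p⁴/3 (T(p) = -p²*p²/3 = -p⁴/3)
(33560 + (-83 + 69/5)) + T(G(0)) = (33560 + (-83 + 69/5)) - (6 + 0)⁴/3 = (33560 + (-83 + 69*(⅕))) - ⅓*6⁴ = (33560 + (-83 + 69/5)) - ⅓*1296 = (33560 - 346/5) - 432 = 167454/5 - 432 = 165294/5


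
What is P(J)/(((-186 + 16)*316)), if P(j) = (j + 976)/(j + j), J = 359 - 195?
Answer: -57/881008 ≈ -6.4699e-5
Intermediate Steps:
J = 164
P(j) = (976 + j)/(2*j) (P(j) = (976 + j)/((2*j)) = (976 + j)*(1/(2*j)) = (976 + j)/(2*j))
P(J)/(((-186 + 16)*316)) = ((1/2)*(976 + 164)/164)/(((-186 + 16)*316)) = ((1/2)*(1/164)*1140)/((-170*316)) = (285/82)/(-53720) = (285/82)*(-1/53720) = -57/881008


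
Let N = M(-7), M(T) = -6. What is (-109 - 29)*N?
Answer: 828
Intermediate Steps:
N = -6
(-109 - 29)*N = (-109 - 29)*(-6) = -138*(-6) = 828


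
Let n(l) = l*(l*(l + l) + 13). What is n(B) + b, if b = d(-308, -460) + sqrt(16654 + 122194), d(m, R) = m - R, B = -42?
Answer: -148570 + 4*sqrt(8678) ≈ -1.4820e+5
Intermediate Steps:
b = 152 + 4*sqrt(8678) (b = (-308 - 1*(-460)) + sqrt(16654 + 122194) = (-308 + 460) + sqrt(138848) = 152 + 4*sqrt(8678) ≈ 524.62)
n(l) = l*(13 + 2*l**2) (n(l) = l*(l*(2*l) + 13) = l*(2*l**2 + 13) = l*(13 + 2*l**2))
n(B) + b = -42*(13 + 2*(-42)**2) + (152 + 4*sqrt(8678)) = -42*(13 + 2*1764) + (152 + 4*sqrt(8678)) = -42*(13 + 3528) + (152 + 4*sqrt(8678)) = -42*3541 + (152 + 4*sqrt(8678)) = -148722 + (152 + 4*sqrt(8678)) = -148570 + 4*sqrt(8678)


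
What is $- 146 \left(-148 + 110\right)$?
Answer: $5548$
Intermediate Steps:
$- 146 \left(-148 + 110\right) = \left(-146\right) \left(-38\right) = 5548$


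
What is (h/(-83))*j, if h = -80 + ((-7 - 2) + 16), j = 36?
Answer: 2628/83 ≈ 31.663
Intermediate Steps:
h = -73 (h = -80 + (-9 + 16) = -80 + 7 = -73)
(h/(-83))*j = -73/(-83)*36 = -73*(-1/83)*36 = (73/83)*36 = 2628/83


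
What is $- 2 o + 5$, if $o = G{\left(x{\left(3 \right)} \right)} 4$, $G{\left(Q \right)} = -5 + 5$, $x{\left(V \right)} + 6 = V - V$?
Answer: $5$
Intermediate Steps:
$x{\left(V \right)} = -6$ ($x{\left(V \right)} = -6 + \left(V - V\right) = -6 + 0 = -6$)
$G{\left(Q \right)} = 0$
$o = 0$ ($o = 0 \cdot 4 = 0$)
$- 2 o + 5 = \left(-2\right) 0 + 5 = 0 + 5 = 5$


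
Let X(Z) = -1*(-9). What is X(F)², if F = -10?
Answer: 81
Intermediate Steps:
X(Z) = 9
X(F)² = 9² = 81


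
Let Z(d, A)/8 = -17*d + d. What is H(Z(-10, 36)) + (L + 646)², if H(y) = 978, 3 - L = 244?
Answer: 165003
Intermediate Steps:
L = -241 (L = 3 - 1*244 = 3 - 244 = -241)
Z(d, A) = -128*d (Z(d, A) = 8*(-17*d + d) = 8*(-16*d) = -128*d)
H(Z(-10, 36)) + (L + 646)² = 978 + (-241 + 646)² = 978 + 405² = 978 + 164025 = 165003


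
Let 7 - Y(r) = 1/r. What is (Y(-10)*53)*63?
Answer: 237069/10 ≈ 23707.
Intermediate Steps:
Y(r) = 7 - 1/r
(Y(-10)*53)*63 = ((7 - 1/(-10))*53)*63 = ((7 - 1*(-⅒))*53)*63 = ((7 + ⅒)*53)*63 = ((71/10)*53)*63 = (3763/10)*63 = 237069/10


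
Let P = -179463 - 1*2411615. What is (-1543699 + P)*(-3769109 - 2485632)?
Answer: 25861959227757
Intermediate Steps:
P = -2591078 (P = -179463 - 2411615 = -2591078)
(-1543699 + P)*(-3769109 - 2485632) = (-1543699 - 2591078)*(-3769109 - 2485632) = -4134777*(-6254741) = 25861959227757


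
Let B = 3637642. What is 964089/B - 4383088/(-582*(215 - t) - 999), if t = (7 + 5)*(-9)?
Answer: 16126303358161/687459773370 ≈ 23.458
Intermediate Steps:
t = -108 (t = 12*(-9) = -108)
964089/B - 4383088/(-582*(215 - t) - 999) = 964089/3637642 - 4383088/(-582*(215 - 1*(-108)) - 999) = 964089*(1/3637642) - 4383088/(-582*(215 + 108) - 999) = 964089/3637642 - 4383088/(-582*323 - 999) = 964089/3637642 - 4383088/(-187986 - 999) = 964089/3637642 - 4383088/(-188985) = 964089/3637642 - 4383088*(-1/188985) = 964089/3637642 + 4383088/188985 = 16126303358161/687459773370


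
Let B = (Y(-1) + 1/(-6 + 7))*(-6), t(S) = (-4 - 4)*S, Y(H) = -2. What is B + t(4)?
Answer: -26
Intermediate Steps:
t(S) = -8*S
B = 6 (B = (-2 + 1/(-6 + 7))*(-6) = (-2 + 1/1)*(-6) = (-2 + 1)*(-6) = -1*(-6) = 6)
B + t(4) = 6 - 8*4 = 6 - 32 = -26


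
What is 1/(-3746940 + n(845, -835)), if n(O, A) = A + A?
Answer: -1/3748610 ≈ -2.6677e-7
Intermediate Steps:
n(O, A) = 2*A
1/(-3746940 + n(845, -835)) = 1/(-3746940 + 2*(-835)) = 1/(-3746940 - 1670) = 1/(-3748610) = -1/3748610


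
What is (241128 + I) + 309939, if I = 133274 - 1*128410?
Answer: 555931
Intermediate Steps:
I = 4864 (I = 133274 - 128410 = 4864)
(241128 + I) + 309939 = (241128 + 4864) + 309939 = 245992 + 309939 = 555931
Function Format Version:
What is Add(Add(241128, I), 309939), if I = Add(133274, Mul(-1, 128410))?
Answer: 555931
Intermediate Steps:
I = 4864 (I = Add(133274, -128410) = 4864)
Add(Add(241128, I), 309939) = Add(Add(241128, 4864), 309939) = Add(245992, 309939) = 555931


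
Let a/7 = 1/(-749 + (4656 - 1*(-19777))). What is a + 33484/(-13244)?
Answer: -18021417/7128884 ≈ -2.5279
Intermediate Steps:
a = 7/23684 (a = 7/(-749 + (4656 - 1*(-19777))) = 7/(-749 + (4656 + 19777)) = 7/(-749 + 24433) = 7/23684 ≈ 0.00029556)
a + 33484/(-13244) = 7/23684 + 33484/(-13244) = 7/23684 + 33484*(-1/13244) = 7/23684 - 761/301 = -18021417/7128884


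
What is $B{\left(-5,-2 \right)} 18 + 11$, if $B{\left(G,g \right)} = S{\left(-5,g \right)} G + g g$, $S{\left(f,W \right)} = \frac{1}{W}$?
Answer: $128$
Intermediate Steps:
$B{\left(G,g \right)} = g^{2} + \frac{G}{g}$ ($B{\left(G,g \right)} = \frac{G}{g} + g g = \frac{G}{g} + g^{2} = g^{2} + \frac{G}{g}$)
$B{\left(-5,-2 \right)} 18 + 11 = \frac{-5 + \left(-2\right)^{3}}{-2} \cdot 18 + 11 = - \frac{-5 - 8}{2} \cdot 18 + 11 = \left(- \frac{1}{2}\right) \left(-13\right) 18 + 11 = \frac{13}{2} \cdot 18 + 11 = 117 + 11 = 128$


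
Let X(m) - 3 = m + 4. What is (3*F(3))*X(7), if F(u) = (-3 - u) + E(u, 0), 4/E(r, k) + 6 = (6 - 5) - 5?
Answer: -1344/5 ≈ -268.80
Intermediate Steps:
E(r, k) = -⅖ (E(r, k) = 4/(-6 + ((6 - 5) - 5)) = 4/(-6 + (1 - 5)) = 4/(-6 - 4) = 4/(-10) = 4*(-⅒) = -⅖)
X(m) = 7 + m (X(m) = 3 + (m + 4) = 3 + (4 + m) = 7 + m)
F(u) = -17/5 - u (F(u) = (-3 - u) - ⅖ = -17/5 - u)
(3*F(3))*X(7) = (3*(-17/5 - 1*3))*(7 + 7) = (3*(-17/5 - 3))*14 = (3*(-32/5))*14 = -96/5*14 = -1344/5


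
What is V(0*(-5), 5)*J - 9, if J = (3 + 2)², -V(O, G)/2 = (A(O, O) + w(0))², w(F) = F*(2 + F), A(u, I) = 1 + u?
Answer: -59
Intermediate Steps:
V(O, G) = -2*(1 + O)² (V(O, G) = -2*((1 + O) + 0*(2 + 0))² = -2*((1 + O) + 0*2)² = -2*((1 + O) + 0)² = -2*(1 + O)²)
J = 25 (J = 5² = 25)
V(0*(-5), 5)*J - 9 = -2*(1 + 0*(-5))²*25 - 9 = -2*(1 + 0)²*25 - 9 = -2*1²*25 - 9 = -2*1*25 - 9 = -2*25 - 9 = -50 - 9 = -59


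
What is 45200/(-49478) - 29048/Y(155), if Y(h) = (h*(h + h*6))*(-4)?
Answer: -3621100382/4160481325 ≈ -0.87036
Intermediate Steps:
Y(h) = -28*h**2 (Y(h) = (h*(h + 6*h))*(-4) = (h*(7*h))*(-4) = (7*h**2)*(-4) = -28*h**2)
45200/(-49478) - 29048/Y(155) = 45200/(-49478) - 29048/((-28*155**2)) = 45200*(-1/49478) - 29048/((-28*24025)) = -22600/24739 - 29048/(-672700) = -22600/24739 - 29048*(-1/672700) = -22600/24739 + 7262/168175 = -3621100382/4160481325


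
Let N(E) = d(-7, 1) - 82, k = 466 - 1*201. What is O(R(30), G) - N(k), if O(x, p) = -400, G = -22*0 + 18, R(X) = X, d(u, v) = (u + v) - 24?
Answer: -288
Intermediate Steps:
d(u, v) = -24 + u + v
k = 265 (k = 466 - 201 = 265)
G = 18 (G = 0 + 18 = 18)
N(E) = -112 (N(E) = (-24 - 7 + 1) - 82 = -30 - 82 = -112)
O(R(30), G) - N(k) = -400 - 1*(-112) = -400 + 112 = -288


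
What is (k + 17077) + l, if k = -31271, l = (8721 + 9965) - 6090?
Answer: -1598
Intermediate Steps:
l = 12596 (l = 18686 - 6090 = 12596)
(k + 17077) + l = (-31271 + 17077) + 12596 = -14194 + 12596 = -1598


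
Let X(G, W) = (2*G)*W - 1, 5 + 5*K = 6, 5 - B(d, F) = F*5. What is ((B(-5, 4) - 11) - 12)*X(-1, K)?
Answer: 266/5 ≈ 53.200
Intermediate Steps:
B(d, F) = 5 - 5*F (B(d, F) = 5 - F*5 = 5 - 5*F)
K = ⅕ (K = -1 + (⅕)*6 = -1 + 6/5 = ⅕ ≈ 0.20000)
X(G, W) = -1 + 2*G*W (X(G, W) = 2*G*W - 1 = -1 + 2*G*W)
((B(-5, 4) - 11) - 12)*X(-1, K) = (((5 - 5*4) - 11) - 12)*(-1 + 2*(-1)*(⅕)) = (((5 - 20) - 11) - 12)*(-1 - ⅖) = ((-15 - 11) - 12)*(-7/5) = (-26 - 12)*(-7/5) = -38*(-7/5) = 266/5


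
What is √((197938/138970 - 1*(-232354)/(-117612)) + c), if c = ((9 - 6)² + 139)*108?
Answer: √161116048229418510/3174930 ≈ 126.43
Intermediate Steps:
c = 15984 (c = (3² + 139)*108 = (9 + 139)*108 = 148*108 = 15984)
√((197938/138970 - 1*(-232354)/(-117612)) + c) = √((197938/138970 - 1*(-232354)/(-117612)) + 15984) = √((197938*(1/138970) + 232354*(-1/117612)) + 15984) = √((7613/5345 - 116177/58806) + 15984) = √(-173275987/314318070 + 15984) = √(5023886754893/314318070) = √161116048229418510/3174930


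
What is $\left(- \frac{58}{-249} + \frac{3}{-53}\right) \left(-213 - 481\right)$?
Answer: $- \frac{1614938}{13197} \approx -122.37$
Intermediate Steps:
$\left(- \frac{58}{-249} + \frac{3}{-53}\right) \left(-213 - 481\right) = \left(\left(-58\right) \left(- \frac{1}{249}\right) + 3 \left(- \frac{1}{53}\right)\right) \left(-694\right) = \left(\frac{58}{249} - \frac{3}{53}\right) \left(-694\right) = \frac{2327}{13197} \left(-694\right) = - \frac{1614938}{13197}$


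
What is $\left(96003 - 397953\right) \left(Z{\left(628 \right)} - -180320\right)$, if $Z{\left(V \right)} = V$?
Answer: $-54637248600$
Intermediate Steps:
$\left(96003 - 397953\right) \left(Z{\left(628 \right)} - -180320\right) = \left(96003 - 397953\right) \left(628 - -180320\right) = - 301950 \left(628 + 180320\right) = \left(-301950\right) 180948 = -54637248600$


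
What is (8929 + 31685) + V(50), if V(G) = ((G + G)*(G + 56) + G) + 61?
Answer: 51325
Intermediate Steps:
V(G) = 61 + G + 2*G*(56 + G) (V(G) = ((2*G)*(56 + G) + G) + 61 = (2*G*(56 + G) + G) + 61 = (G + 2*G*(56 + G)) + 61 = 61 + G + 2*G*(56 + G))
(8929 + 31685) + V(50) = (8929 + 31685) + (61 + 2*50**2 + 113*50) = 40614 + (61 + 2*2500 + 5650) = 40614 + (61 + 5000 + 5650) = 40614 + 10711 = 51325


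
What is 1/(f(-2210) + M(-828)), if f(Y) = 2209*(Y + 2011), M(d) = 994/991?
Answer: -991/435633687 ≈ -2.2748e-6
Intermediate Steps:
M(d) = 994/991 (M(d) = 994*(1/991) = 994/991)
f(Y) = 4442299 + 2209*Y (f(Y) = 2209*(2011 + Y) = 4442299 + 2209*Y)
1/(f(-2210) + M(-828)) = 1/((4442299 + 2209*(-2210)) + 994/991) = 1/((4442299 - 4881890) + 994/991) = 1/(-439591 + 994/991) = 1/(-435633687/991) = -991/435633687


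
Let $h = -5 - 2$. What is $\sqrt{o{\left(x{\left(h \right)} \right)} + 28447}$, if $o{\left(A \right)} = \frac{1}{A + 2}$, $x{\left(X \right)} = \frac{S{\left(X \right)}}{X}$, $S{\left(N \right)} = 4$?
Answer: $\frac{\sqrt{2844770}}{10} \approx 168.66$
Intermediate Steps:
$h = -7$
$x{\left(X \right)} = \frac{4}{X}$
$o{\left(A \right)} = \frac{1}{2 + A}$
$\sqrt{o{\left(x{\left(h \right)} \right)} + 28447} = \sqrt{\frac{1}{2 + \frac{4}{-7}} + 28447} = \sqrt{\frac{1}{2 + 4 \left(- \frac{1}{7}\right)} + 28447} = \sqrt{\frac{1}{2 - \frac{4}{7}} + 28447} = \sqrt{\frac{1}{\frac{10}{7}} + 28447} = \sqrt{\frac{7}{10} + 28447} = \sqrt{\frac{284477}{10}} = \frac{\sqrt{2844770}}{10}$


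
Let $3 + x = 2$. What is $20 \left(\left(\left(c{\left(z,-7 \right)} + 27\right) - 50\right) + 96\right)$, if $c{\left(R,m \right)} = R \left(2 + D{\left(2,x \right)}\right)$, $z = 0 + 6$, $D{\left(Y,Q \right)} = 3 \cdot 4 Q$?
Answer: $260$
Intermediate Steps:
$x = -1$ ($x = -3 + 2 = -1$)
$D{\left(Y,Q \right)} = 12 Q$
$z = 6$
$c{\left(R,m \right)} = - 10 R$ ($c{\left(R,m \right)} = R \left(2 + 12 \left(-1\right)\right) = R \left(2 - 12\right) = R \left(-10\right) = - 10 R$)
$20 \left(\left(\left(c{\left(z,-7 \right)} + 27\right) - 50\right) + 96\right) = 20 \left(\left(\left(\left(-10\right) 6 + 27\right) - 50\right) + 96\right) = 20 \left(\left(\left(-60 + 27\right) - 50\right) + 96\right) = 20 \left(\left(-33 - 50\right) + 96\right) = 20 \left(-83 + 96\right) = 20 \cdot 13 = 260$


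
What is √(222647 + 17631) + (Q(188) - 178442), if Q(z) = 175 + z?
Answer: -178079 + √240278 ≈ -1.7759e+5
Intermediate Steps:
√(222647 + 17631) + (Q(188) - 178442) = √(222647 + 17631) + ((175 + 188) - 178442) = √240278 + (363 - 178442) = √240278 - 178079 = -178079 + √240278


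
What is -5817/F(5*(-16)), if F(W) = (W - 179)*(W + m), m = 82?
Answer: 831/74 ≈ 11.230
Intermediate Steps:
F(W) = (-179 + W)*(82 + W) (F(W) = (W - 179)*(W + 82) = (-179 + W)*(82 + W))
-5817/F(5*(-16)) = -5817/(-14678 + (5*(-16))² - 485*(-16)) = -5817/(-14678 + (-80)² - 97*(-80)) = -5817/(-14678 + 6400 + 7760) = -5817/(-518) = -5817*(-1/518) = 831/74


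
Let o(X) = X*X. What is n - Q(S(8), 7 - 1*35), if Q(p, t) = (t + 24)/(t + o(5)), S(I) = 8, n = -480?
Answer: -1444/3 ≈ -481.33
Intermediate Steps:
o(X) = X**2
Q(p, t) = (24 + t)/(25 + t) (Q(p, t) = (t + 24)/(t + 5**2) = (24 + t)/(t + 25) = (24 + t)/(25 + t))
n - Q(S(8), 7 - 1*35) = -480 - (24 + (7 - 1*35))/(25 + (7 - 1*35)) = -480 - (24 + (7 - 35))/(25 + (7 - 35)) = -480 - (24 - 28)/(25 - 28) = -480 - (-4)/(-3) = -480 - (-1)*(-4)/3 = -480 - 1*4/3 = -480 - 4/3 = -1444/3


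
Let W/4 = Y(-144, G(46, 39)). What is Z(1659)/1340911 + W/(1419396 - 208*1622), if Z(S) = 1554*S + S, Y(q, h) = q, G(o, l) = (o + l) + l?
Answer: 697640830041/362723130055 ≈ 1.9233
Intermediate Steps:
G(o, l) = o + 2*l (G(o, l) = (l + o) + l = o + 2*l)
W = -576 (W = 4*(-144) = -576)
Z(S) = 1555*S
Z(1659)/1340911 + W/(1419396 - 208*1622) = (1555*1659)/1340911 - 576/(1419396 - 208*1622) = 2579745*(1/1340911) - 576/(1419396 - 1*337376) = 2579745/1340911 - 576/(1419396 - 337376) = 2579745/1340911 - 576/1082020 = 2579745/1340911 - 576*1/1082020 = 2579745/1340911 - 144/270505 = 697640830041/362723130055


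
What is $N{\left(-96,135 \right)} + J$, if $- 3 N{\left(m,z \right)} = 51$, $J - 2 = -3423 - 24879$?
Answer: $-28317$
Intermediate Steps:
$J = -28300$ ($J = 2 - 28302 = -28300$)
$N{\left(m,z \right)} = -17$ ($N{\left(m,z \right)} = \left(- \frac{1}{3}\right) 51 = -17$)
$N{\left(-96,135 \right)} + J = -17 - 28300 = -28317$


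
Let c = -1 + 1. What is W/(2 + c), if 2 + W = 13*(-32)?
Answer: -209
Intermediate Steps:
c = 0
W = -418 (W = -2 + 13*(-32) = -2 - 416 = -418)
W/(2 + c) = -418/(2 + 0) = -418/2 = -418*1/2 = -209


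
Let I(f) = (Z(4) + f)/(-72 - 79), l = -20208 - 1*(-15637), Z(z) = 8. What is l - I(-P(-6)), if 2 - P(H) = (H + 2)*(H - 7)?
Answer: -690163/151 ≈ -4570.6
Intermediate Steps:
P(H) = 2 - (-7 + H)*(2 + H) (P(H) = 2 - (H + 2)*(H - 7) = 2 - (2 + H)*(-7 + H) = 2 - (-7 + H)*(2 + H))
l = -4571 (l = -20208 + 15637 = -4571)
I(f) = -8/151 - f/151 (I(f) = (8 + f)/(-72 - 79) = (8 + f)/(-151) = (8 + f)*(-1/151) = -8/151 - f/151)
l - I(-P(-6)) = -4571 - (-8/151 - (-1)*(16 - 1*(-6)² + 5*(-6))/151) = -4571 - (-8/151 - (-1)*(16 - 1*36 - 30)/151) = -4571 - (-8/151 - (-1)*(16 - 36 - 30)/151) = -4571 - (-8/151 - (-1)*(-50)/151) = -4571 - (-8/151 - 1/151*50) = -4571 - (-8/151 - 50/151) = -4571 - 1*(-58/151) = -4571 + 58/151 = -690163/151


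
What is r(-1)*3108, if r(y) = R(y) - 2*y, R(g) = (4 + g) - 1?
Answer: 12432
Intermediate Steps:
R(g) = 3 + g
r(y) = 3 - y (r(y) = (3 + y) - 2*y = 3 - y)
r(-1)*3108 = (3 - 1*(-1))*3108 = (3 + 1)*3108 = 4*3108 = 12432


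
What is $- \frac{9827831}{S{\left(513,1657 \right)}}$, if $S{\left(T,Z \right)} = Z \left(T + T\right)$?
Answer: $- \frac{9827831}{1700082} \approx -5.7808$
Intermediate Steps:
$S{\left(T,Z \right)} = 2 T Z$ ($S{\left(T,Z \right)} = Z 2 T = 2 T Z$)
$- \frac{9827831}{S{\left(513,1657 \right)}} = - \frac{9827831}{2 \cdot 513 \cdot 1657} = - \frac{9827831}{1700082}$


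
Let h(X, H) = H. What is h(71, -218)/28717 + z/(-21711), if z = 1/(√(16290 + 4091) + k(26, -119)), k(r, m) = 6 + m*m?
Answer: -949835048830723/125121107404712796 + √20381/4357039642188 ≈ -0.0075913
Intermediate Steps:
k(r, m) = 6 + m²
z = 1/(14167 + √20381) (z = 1/(√(16290 + 4091) + (6 + (-119)²)) = 1/(√20381 + (6 + 14161)) = 1/(√20381 + 14167) = 1/(14167 + √20381) ≈ 6.9882e-5)
h(71, -218)/28717 + z/(-21711) = -218/28717 + (14167/200683508 - √20381/200683508)/(-21711) = -218*1/28717 + (14167/200683508 - √20381/200683508)*(-1/21711) = -218/28717 + (-14167/4357039642188 + √20381/4357039642188) = -949835048830723/125121107404712796 + √20381/4357039642188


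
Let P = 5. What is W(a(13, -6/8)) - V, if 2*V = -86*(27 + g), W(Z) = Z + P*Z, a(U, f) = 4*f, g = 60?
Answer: 3723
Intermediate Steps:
W(Z) = 6*Z (W(Z) = Z + 5*Z = 6*Z)
V = -3741 (V = (-86*(27 + 60))/2 = (-86*87)/2 = (½)*(-7482) = -3741)
W(a(13, -6/8)) - V = 6*(4*(-6/8)) - 1*(-3741) = 6*(4*(-6*⅛)) + 3741 = 6*(4*(-¾)) + 3741 = 6*(-3) + 3741 = -18 + 3741 = 3723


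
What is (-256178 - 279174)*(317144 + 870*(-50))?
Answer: -146495862688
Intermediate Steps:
(-256178 - 279174)*(317144 + 870*(-50)) = -535352*(317144 - 43500) = -535352*273644 = -146495862688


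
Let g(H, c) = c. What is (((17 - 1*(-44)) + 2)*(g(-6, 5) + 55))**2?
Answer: 14288400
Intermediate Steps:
(((17 - 1*(-44)) + 2)*(g(-6, 5) + 55))**2 = (((17 - 1*(-44)) + 2)*(5 + 55))**2 = (((17 + 44) + 2)*60)**2 = ((61 + 2)*60)**2 = (63*60)**2 = 3780**2 = 14288400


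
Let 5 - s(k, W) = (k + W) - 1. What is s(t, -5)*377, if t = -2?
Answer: 4901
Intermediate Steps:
s(k, W) = 6 - W - k (s(k, W) = 5 - ((k + W) - 1) = 5 - ((W + k) - 1) = 5 - (-1 + W + k) = 5 + (1 - W - k) = 6 - W - k)
s(t, -5)*377 = (6 - 1*(-5) - 1*(-2))*377 = (6 + 5 + 2)*377 = 13*377 = 4901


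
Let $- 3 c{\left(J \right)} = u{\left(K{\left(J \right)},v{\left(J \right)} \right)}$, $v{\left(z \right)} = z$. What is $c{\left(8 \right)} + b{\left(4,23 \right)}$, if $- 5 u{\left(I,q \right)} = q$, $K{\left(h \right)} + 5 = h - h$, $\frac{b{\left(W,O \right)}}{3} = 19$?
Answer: $\frac{863}{15} \approx 57.533$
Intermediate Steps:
$b{\left(W,O \right)} = 57$ ($b{\left(W,O \right)} = 3 \cdot 19 = 57$)
$K{\left(h \right)} = -5$ ($K{\left(h \right)} = -5 + \left(h - h\right) = -5 + 0 = -5$)
$u{\left(I,q \right)} = - \frac{q}{5}$
$c{\left(J \right)} = \frac{J}{15}$ ($c{\left(J \right)} = - \frac{\left(- \frac{1}{5}\right) J}{3} = \frac{J}{15}$)
$c{\left(8 \right)} + b{\left(4,23 \right)} = \frac{1}{15} \cdot 8 + 57 = \frac{8}{15} + 57 = \frac{863}{15}$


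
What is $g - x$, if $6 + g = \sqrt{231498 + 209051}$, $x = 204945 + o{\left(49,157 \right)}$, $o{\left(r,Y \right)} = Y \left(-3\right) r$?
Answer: $-181872 + \sqrt{440549} \approx -1.8121 \cdot 10^{5}$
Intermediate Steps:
$o{\left(r,Y \right)} = - 3 Y r$
$x = 181866$ ($x = 204945 - 471 \cdot 49 = 204945 - 23079 = 181866$)
$g = -6 + \sqrt{440549}$ ($g = -6 + \sqrt{231498 + 209051} = -6 + \sqrt{440549} \approx 657.74$)
$g - x = \left(-6 + \sqrt{440549}\right) - 181866 = -181872 + \sqrt{440549}$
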